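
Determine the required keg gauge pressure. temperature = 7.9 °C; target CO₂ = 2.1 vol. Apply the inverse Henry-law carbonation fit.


psi = vols/(0.01821 + 0.09011·e^(−0.04·T)) − 14.695
psi = 2.1/(0.01821 + 0.09011·e^(−0.04·7.9)) − 14.695

10.3331 psi


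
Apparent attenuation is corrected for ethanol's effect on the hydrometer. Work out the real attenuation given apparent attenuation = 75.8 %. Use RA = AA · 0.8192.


RA = 75.8 · 0.8192

62.0954 %


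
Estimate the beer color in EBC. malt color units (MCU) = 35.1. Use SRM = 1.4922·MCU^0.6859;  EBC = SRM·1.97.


SRM = 1.4922·35.1^0.6859 = 17.1298
EBC = 17.1298·1.97

33.7458 EBC


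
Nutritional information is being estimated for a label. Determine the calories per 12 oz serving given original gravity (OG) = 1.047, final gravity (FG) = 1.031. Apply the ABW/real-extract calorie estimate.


ABW = (OG−FG)·131.25·0.79/FG;  °P = 259 − 259/SG (for OG→OE and FG→AE);  RE = 0.1808·OE + 0.8192·AE;  Cal = (6.9·ABW + 4·(RE−0.1))·FG·3.55
ABW = (1.047 − 1.031)·131.25·0.79/1.031 = 1.6091
OE = 259 − 259/1.047 = 11.6266 °P
AE = 259 − 259/1.031 = 7.7876 °P
RE = 0.1808·11.6266 + 0.8192·7.7876 = 8.4817 °P
Cal = (6.9·1.6091 + 4·(8.4817−0.1))·1.031·3.55

163.3465 kcal


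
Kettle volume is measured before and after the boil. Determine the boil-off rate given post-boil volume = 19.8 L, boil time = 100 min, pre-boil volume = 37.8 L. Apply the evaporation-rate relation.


rate = (V_pre − V_post) / (t_min/60)
rate = (37.8 − 19.8) / (100/60)

10.8000 L/hr


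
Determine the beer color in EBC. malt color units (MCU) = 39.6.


SRM = 1.4922·MCU^0.6859;  EBC = SRM·1.97
SRM = 1.4922·39.6^0.6859 = 18.6074
EBC = 18.6074·1.97

36.6566 EBC


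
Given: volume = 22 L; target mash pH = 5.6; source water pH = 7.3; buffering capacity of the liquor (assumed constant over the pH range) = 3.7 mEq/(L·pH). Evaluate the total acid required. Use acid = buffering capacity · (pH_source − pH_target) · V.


acid = 3.7 · (7.3 − 5.6) · 22

138.3800 mEq


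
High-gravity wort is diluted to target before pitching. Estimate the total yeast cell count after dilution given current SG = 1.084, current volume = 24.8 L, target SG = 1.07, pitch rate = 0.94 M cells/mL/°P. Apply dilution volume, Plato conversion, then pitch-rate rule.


V_w = V·((SG_c−1)/(SG_t−1)−1);  °P = 259 − 259/SG_t;  cells = rate·(V+V_w)·°P
V_w = 24.8·((1.084−1)/(1.07−1)−1) = 4.9600
V_final = 24.8 + 4.9600 = 29.7600
°P = 259 − 259/1.07 = 16.9439
cells = 0.94·29.7600·16.9439

473.9961 billion cells


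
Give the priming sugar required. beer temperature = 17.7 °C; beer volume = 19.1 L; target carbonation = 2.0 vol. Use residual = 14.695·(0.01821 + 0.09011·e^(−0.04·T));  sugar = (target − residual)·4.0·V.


residual = 14.695·(0.01821 + 0.09011·e^(−0.04·17.7)) = 0.9199
sugar = (2.0 − 0.9199)·4.0·19.1

82.5183 g


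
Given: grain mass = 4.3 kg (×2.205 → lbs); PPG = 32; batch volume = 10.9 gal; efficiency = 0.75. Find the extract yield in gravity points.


points = lbs × PPG × eff / vol
lbs = 4.3 × 2.205 = 9.4815
points = 9.4815 × 32 × 0.75 / 10.9

20.8767 points


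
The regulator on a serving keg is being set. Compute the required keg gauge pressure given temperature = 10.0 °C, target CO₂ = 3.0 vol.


psi = vols/(0.01821 + 0.09011·e^(−0.04·T)) − 14.695
psi = 3.0/(0.01821 + 0.09011·e^(−0.04·10.0)) − 14.695

23.4669 psi


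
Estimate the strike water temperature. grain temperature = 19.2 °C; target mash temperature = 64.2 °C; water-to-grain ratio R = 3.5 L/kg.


T_strike = (0.41/R)·(T_mash − T_grain) + T_mash
T_strike = (0.41/3.5)·(64.2 − 19.2) + 64.2

69.4714 °C


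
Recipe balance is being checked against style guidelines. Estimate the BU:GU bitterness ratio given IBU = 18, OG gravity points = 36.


BU:GU = IBU / OG_points
BU:GU = 18 / 36

0.5000


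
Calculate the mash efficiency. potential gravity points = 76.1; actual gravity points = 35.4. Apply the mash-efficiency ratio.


efficiency = actual / potential × 100
efficiency = 35.4 / 76.1 × 100

46.5177 %


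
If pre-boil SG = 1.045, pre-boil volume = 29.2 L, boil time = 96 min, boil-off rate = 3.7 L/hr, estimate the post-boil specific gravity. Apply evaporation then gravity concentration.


V_post = V_pre − rate·(t/60);  SG_post = 1 + (SG_pre−1)·V_pre/V_post
V_post = 29.2 − 3.7·(96/60) = 23.2800
SG_post = 1 + (1.045 − 1)·29.2/23.2800

1.0564


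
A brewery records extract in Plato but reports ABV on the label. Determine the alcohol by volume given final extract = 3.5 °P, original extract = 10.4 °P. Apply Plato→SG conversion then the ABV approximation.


SG = 259/(259 − P);  ABV = (OG − FG)·131.25
OG = 259/(259 − 10.4) = 1.0418
FG = 259/(259 − 3.5) = 1.0137
ABV = (1.0418 − 1.0137)·131.25

3.6928 % ABV


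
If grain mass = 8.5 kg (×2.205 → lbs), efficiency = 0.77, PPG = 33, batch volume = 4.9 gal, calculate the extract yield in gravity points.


points = lbs × PPG × eff / vol
lbs = 8.5 × 2.205 = 18.7425
points = 18.7425 × 33 × 0.77 / 4.9

97.1932 points


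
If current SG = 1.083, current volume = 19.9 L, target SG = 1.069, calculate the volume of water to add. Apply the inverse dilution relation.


V_water = V·((SG_curr − 1)/(SG_target − 1) − 1)
V_water = 19.9·((1.083 − 1)/(1.069 − 1) − 1)

4.0377 L


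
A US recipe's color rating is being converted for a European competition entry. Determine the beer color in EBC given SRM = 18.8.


EBC = SRM · 1.97
EBC = 18.8 · 1.97

37.0360 EBC


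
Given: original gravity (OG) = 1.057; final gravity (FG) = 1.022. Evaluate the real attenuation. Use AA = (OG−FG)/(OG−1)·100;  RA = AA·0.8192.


AA = (1.057 − 1.022)/(1.057 − 1)·100 = 61.4035
RA = 61.4035·0.8192

50.3018 %


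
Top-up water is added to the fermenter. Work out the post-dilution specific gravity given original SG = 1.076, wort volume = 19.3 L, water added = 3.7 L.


SG_new = 1 + (SG_old − 1)·V_old/(V_old + V_water)
pts = (1.076 − 1)·1000·19.3/(19.3 + 3.7) = 63.7739
SG_new = 1 + 63.7739/1000

1.0638


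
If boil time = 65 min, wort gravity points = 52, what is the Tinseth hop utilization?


U = 1.65·0.000125^(GP/1000) · (1 − e^(−0.04·t))/4.15
bigness = 1.65·0.000125^(52/1000) = 1.0340
boil_factor = (1 − e^(−0.04·65))/4.15 = 0.2231
U = 1.0340 · 0.2231

0.2307


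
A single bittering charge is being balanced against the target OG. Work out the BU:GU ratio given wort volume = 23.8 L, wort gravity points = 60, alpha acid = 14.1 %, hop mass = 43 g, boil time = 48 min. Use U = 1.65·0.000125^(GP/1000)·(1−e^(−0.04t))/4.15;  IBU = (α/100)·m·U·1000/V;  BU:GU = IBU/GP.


U = 1.65·0.000125^(60/1000)·(1−e^(−0.04·48))/4.15 = 0.1979
IBU = (14.1/100)·43·0.1979·1000/23.8 = 50.4092
BU:GU = 50.4092/60

0.8402


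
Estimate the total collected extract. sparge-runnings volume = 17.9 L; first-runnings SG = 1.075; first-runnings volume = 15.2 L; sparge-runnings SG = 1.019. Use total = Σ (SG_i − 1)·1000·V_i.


first = (1.075 − 1)·1000·15.2 = 1140.0000
sparge = (1.019 − 1)·1000·17.9 = 340.1000
total = 1140.0000 + 340.1000

1480.1000 gravity·L


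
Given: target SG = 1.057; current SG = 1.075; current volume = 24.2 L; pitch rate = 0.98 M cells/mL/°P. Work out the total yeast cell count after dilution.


V_w = V·((SG_c−1)/(SG_t−1)−1);  °P = 259 − 259/SG_t;  cells = rate·(V+V_w)·°P
V_w = 24.2·((1.075−1)/(1.057−1)−1) = 7.6421
V_final = 24.2 + 7.6421 = 31.8421
°P = 259 − 259/1.057 = 13.9669
cells = 0.98·31.8421·13.9669

435.8404 billion cells


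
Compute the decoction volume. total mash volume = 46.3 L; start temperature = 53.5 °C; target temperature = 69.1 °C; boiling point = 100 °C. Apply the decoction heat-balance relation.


V_dec = V_total·(T_target − T_start)/(T_boil − T_start)
V_dec = 46.3·(69.1 − 53.5)/(100 − 53.5)

15.5329 L


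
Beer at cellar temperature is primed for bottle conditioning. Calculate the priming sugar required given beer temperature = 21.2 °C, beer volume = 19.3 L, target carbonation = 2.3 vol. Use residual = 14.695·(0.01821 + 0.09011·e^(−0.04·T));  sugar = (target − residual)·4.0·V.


residual = 14.695·(0.01821 + 0.09011·e^(−0.04·21.2)) = 0.8347
sugar = (2.3 − 0.8347)·4.0·19.3

113.1214 g


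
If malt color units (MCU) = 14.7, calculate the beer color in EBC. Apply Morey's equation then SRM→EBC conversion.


SRM = 1.4922·MCU^0.6859;  EBC = SRM·1.97
SRM = 1.4922·14.7^0.6859 = 9.4295
EBC = 9.4295·1.97

18.5762 EBC


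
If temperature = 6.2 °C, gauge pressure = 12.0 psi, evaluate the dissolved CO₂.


vols = (P + 14.695)·(0.01821 + 0.09011·e^(−0.04·T))
vols = (12.0 + 14.695)·(0.01821 + 0.09011·e^(−0.04·6.2))

2.3633 volumes


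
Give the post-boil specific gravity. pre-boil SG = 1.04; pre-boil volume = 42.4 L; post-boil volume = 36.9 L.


SG_post = 1 + (SG_pre − 1)·V_pre/V_post
pts_pre = (1.04 − 1)·1000 = 40.0000
pts_post = 40.0000·42.4/36.9 = 45.9621
SG_post = 1 + 45.9621/1000

1.0460


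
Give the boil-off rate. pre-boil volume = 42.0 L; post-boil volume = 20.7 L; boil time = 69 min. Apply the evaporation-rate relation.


rate = (V_pre − V_post) / (t_min/60)
rate = (42.0 − 20.7) / (69/60)

18.5217 L/hr


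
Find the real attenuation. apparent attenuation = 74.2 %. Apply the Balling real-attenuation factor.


RA = AA · 0.8192
RA = 74.2 · 0.8192

60.7846 %


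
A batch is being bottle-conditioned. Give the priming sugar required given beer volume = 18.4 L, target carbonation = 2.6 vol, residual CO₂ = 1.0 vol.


sugar = (target − residual)·4.0·V
sugar = (2.6 − 1.0)·4.0·18.4

117.7600 g


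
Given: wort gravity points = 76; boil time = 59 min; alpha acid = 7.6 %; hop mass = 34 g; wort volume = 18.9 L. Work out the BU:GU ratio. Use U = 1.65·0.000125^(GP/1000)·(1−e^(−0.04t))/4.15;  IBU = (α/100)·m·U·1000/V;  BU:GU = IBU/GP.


U = 1.65·0.000125^(76/1000)·(1−e^(−0.04·59))/4.15 = 0.1819
IBU = (7.6/100)·34·0.1819·1000/18.9 = 24.8633
BU:GU = 24.8633/76

0.3271


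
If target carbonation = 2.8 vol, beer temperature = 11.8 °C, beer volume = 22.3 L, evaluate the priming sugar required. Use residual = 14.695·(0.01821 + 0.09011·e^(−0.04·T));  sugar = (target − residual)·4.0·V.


residual = 14.695·(0.01821 + 0.09011·e^(−0.04·11.8)) = 1.0935
sugar = (2.8 − 1.0935)·4.0·22.3

152.2154 g


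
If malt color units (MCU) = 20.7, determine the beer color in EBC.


SRM = 1.4922·MCU^0.6859;  EBC = SRM·1.97
SRM = 1.4922·20.7^0.6859 = 11.9248
EBC = 11.9248·1.97

23.4919 EBC


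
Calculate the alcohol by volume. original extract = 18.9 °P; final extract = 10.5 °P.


SG = 259/(259 − P);  ABV = (OG − FG)·131.25
OG = 259/(259 − 18.9) = 1.0787
FG = 259/(259 − 10.5) = 1.0423
ABV = (1.0787 − 1.0423)·131.25

4.7859 % ABV


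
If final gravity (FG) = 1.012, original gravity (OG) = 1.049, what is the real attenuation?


AA = (OG−FG)/(OG−1)·100;  RA = AA·0.8192
AA = (1.049 − 1.012)/(1.049 − 1)·100 = 75.5102
RA = 75.5102·0.8192

61.8580 %


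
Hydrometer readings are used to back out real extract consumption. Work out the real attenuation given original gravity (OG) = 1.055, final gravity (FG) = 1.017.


AA = (OG−FG)/(OG−1)·100;  RA = AA·0.8192
AA = (1.055 − 1.017)/(1.055 − 1)·100 = 69.0909
RA = 69.0909·0.8192

56.5993 %


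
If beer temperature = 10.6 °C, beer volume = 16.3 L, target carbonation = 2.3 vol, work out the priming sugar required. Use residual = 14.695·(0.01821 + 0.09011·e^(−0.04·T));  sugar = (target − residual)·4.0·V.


residual = 14.695·(0.01821 + 0.09011·e^(−0.04·10.6)) = 1.1342
sugar = (2.3 − 1.1342)·4.0·16.3

76.0126 g


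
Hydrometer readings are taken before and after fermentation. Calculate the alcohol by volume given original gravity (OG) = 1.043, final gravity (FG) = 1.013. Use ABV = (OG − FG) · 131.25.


ABV = (1.043 − 1.013) · 131.25

3.9375 % ABV


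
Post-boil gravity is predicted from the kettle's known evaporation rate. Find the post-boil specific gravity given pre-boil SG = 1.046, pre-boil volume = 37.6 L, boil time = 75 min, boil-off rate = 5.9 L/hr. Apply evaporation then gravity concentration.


V_post = V_pre − rate·(t/60);  SG_post = 1 + (SG_pre−1)·V_pre/V_post
V_post = 37.6 − 5.9·(75/60) = 30.2250
SG_post = 1 + (1.046 − 1)·37.6/30.2250

1.0572


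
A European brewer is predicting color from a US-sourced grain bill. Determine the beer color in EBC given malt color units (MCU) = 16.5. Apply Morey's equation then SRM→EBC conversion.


SRM = 1.4922·MCU^0.6859;  EBC = SRM·1.97
SRM = 1.4922·16.5^0.6859 = 10.2070
EBC = 10.2070·1.97

20.1078 EBC


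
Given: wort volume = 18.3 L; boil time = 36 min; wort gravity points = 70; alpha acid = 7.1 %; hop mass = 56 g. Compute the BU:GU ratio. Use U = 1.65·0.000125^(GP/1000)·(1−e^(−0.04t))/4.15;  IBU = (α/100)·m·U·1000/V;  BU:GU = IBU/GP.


U = 1.65·0.000125^(70/1000)·(1−e^(−0.04·36))/4.15 = 0.1617
IBU = (7.1/100)·56·0.1617·1000/18.3 = 35.1383
BU:GU = 35.1383/70

0.5020


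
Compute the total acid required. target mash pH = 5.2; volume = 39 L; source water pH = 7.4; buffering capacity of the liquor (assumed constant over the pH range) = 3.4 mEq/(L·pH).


acid = buffering capacity · (pH_source − pH_target) · V
acid = 3.4 · (7.4 − 5.2) · 39

291.7200 mEq


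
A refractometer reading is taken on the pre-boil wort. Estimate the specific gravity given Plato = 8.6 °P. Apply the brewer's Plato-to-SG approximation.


SG = 259/(259 − P)
SG = 259/(259 − 8.6)

1.0343


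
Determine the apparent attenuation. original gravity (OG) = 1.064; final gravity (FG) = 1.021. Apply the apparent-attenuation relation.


AA = (OG − FG)/(OG − 1) · 100
AA = (1.064 − 1.021)/(1.064 − 1) · 100

67.1875 %


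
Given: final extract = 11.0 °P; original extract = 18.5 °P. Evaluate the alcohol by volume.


SG = 259/(259 − P);  ABV = (OG − FG)·131.25
OG = 259/(259 − 18.5) = 1.0769
FG = 259/(259 − 11.0) = 1.0444
ABV = (1.0769 − 1.0444)·131.25

4.2746 % ABV


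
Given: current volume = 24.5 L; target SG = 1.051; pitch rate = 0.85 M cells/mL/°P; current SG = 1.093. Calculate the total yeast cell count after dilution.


V_w = V·((SG_c−1)/(SG_t−1)−1);  °P = 259 − 259/SG_t;  cells = rate·(V+V_w)·°P
V_w = 24.5·((1.093−1)/(1.051−1)−1) = 20.1765
V_final = 24.5 + 20.1765 = 44.6765
°P = 259 − 259/1.051 = 12.5680
cells = 0.85·44.6765·12.5680

477.2710 billion cells


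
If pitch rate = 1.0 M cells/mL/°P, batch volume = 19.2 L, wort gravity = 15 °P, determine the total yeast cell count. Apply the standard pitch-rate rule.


cells (billions) = rate · V_L · °P
cells = 1.0 · 19.2 · 15

288.0000 billion cells


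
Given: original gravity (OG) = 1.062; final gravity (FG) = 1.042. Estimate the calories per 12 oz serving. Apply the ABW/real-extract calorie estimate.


ABW = (OG−FG)·131.25·0.79/FG;  °P = 259 − 259/SG (for OG→OE and FG→AE);  RE = 0.1808·OE + 0.8192·AE;  Cal = (6.9·ABW + 4·(RE−0.1))·FG·3.55
ABW = (1.062 − 1.042)·131.25·0.79/1.042 = 1.9902
OE = 259 − 259/1.062 = 15.1205 °P
AE = 259 − 259/1.042 = 10.4395 °P
RE = 0.1808·15.1205 + 0.8192·10.4395 = 11.2859 °P
Cal = (6.9·1.9902 + 4·(11.2859−0.1))·1.042·3.55

216.3070 kcal


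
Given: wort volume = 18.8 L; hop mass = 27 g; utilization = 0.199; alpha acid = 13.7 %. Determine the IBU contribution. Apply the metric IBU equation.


IBU = (α/100)·mass·U·1000 / V
IBU = (13.7/100)·27·0.199·1000 / 18.8

39.1543 IBU


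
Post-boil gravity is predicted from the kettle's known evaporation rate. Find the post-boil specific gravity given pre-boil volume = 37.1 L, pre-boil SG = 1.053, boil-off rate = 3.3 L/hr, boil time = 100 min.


V_post = V_pre − rate·(t/60);  SG_post = 1 + (SG_pre−1)·V_pre/V_post
V_post = 37.1 − 3.3·(100/60) = 31.6000
SG_post = 1 + (1.053 − 1)·37.1/31.6000

1.0622


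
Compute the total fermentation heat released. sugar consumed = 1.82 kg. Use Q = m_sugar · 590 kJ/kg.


Q = 1.82 · 590

1073.8000 kJ


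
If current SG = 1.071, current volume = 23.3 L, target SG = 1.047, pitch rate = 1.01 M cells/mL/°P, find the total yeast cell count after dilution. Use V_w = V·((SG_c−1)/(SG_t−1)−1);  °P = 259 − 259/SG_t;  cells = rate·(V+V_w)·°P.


V_w = 23.3·((1.071−1)/(1.047−1)−1) = 11.8979
V_final = 23.3 + 11.8979 = 35.1979
°P = 259 − 259/1.047 = 11.6266
cells = 1.01·35.1979·11.6266

413.3222 billion cells


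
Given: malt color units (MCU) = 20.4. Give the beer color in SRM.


SRM = 1.4922 · MCU^0.6859
SRM = 1.4922 · 20.4^0.6859

11.8060 SRM


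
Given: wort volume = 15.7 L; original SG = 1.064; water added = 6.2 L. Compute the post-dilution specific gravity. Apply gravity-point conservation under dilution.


SG_new = 1 + (SG_old − 1)·V_old/(V_old + V_water)
pts = (1.064 − 1)·1000·15.7/(15.7 + 6.2) = 45.8813
SG_new = 1 + 45.8813/1000

1.0459


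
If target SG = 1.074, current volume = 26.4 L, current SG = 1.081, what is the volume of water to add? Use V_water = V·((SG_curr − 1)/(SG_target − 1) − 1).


V_water = 26.4·((1.081 − 1)/(1.074 − 1) − 1)

2.4973 L


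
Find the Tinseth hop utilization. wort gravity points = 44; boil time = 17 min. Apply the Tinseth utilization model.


U = 1.65·0.000125^(GP/1000) · (1 − e^(−0.04·t))/4.15
bigness = 1.65·0.000125^(44/1000) = 1.1111
boil_factor = (1 − e^(−0.04·17))/4.15 = 0.1189
U = 1.1111 · 0.1189

0.1321


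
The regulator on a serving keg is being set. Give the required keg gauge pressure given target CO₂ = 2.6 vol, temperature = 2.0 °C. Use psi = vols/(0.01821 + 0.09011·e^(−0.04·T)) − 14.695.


psi = 2.6/(0.01821 + 0.09011·e^(−0.04·2.0)) − 14.695

10.9480 psi


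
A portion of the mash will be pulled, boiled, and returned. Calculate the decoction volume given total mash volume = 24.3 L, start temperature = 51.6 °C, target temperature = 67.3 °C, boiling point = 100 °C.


V_dec = V_total·(T_target − T_start)/(T_boil − T_start)
V_dec = 24.3·(67.3 − 51.6)/(100 − 51.6)

7.8824 L


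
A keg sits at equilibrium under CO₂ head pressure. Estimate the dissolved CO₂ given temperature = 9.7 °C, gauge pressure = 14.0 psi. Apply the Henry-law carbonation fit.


vols = (P + 14.695)·(0.01821 + 0.09011·e^(−0.04·T))
vols = (14.0 + 14.695)·(0.01821 + 0.09011·e^(−0.04·9.7))

2.2767 volumes


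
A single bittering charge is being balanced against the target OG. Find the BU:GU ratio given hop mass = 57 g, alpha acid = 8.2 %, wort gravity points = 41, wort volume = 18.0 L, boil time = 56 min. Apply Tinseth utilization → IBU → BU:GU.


U = 1.65·0.000125^(GP/1000)·(1−e^(−0.04t))/4.15;  IBU = (α/100)·m·U·1000/V;  BU:GU = IBU/GP
U = 1.65·0.000125^(41/1000)·(1−e^(−0.04·56))/4.15 = 0.2458
IBU = (8.2/100)·57·0.2458·1000/18.0 = 63.8175
BU:GU = 63.8175/41

1.5565


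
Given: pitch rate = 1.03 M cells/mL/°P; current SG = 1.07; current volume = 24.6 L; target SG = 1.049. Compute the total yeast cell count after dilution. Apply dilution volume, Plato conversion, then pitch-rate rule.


V_w = V·((SG_c−1)/(SG_t−1)−1);  °P = 259 − 259/SG_t;  cells = rate·(V+V_w)·°P
V_w = 24.6·((1.07−1)/(1.049−1)−1) = 10.5429
V_final = 24.6 + 10.5429 = 35.1429
°P = 259 − 259/1.049 = 12.0982
cells = 1.03·35.1429·12.0982

437.9199 billion cells


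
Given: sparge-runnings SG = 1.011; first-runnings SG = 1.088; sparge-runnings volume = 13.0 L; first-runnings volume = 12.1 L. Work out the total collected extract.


total = Σ (SG_i − 1)·1000·V_i
first = (1.088 − 1)·1000·12.1 = 1064.8000
sparge = (1.011 − 1)·1000·13.0 = 143.0000
total = 1064.8000 + 143.0000

1207.8000 gravity·L


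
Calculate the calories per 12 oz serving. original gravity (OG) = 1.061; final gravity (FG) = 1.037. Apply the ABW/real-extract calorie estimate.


ABW = (OG−FG)·131.25·0.79/FG;  °P = 259 − 259/SG (for OG→OE and FG→AE);  RE = 0.1808·OE + 0.8192·AE;  Cal = (6.9·ABW + 4·(RE−0.1))·FG·3.55
ABW = (1.061 − 1.037)·131.25·0.79/1.037 = 2.3997
OE = 259 − 259/1.061 = 14.8907 °P
AE = 259 − 259/1.037 = 9.2411 °P
RE = 0.1808·14.8907 + 0.8192·9.2411 = 10.2625 °P
Cal = (6.9·2.3997 + 4·(10.2625−0.1))·1.037·3.55

210.6031 kcal


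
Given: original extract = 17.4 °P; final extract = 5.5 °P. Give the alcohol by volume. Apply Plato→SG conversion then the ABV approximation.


SG = 259/(259 − P);  ABV = (OG − FG)·131.25
OG = 259/(259 − 17.4) = 1.0720
FG = 259/(259 − 5.5) = 1.0217
ABV = (1.0720 − 1.0217)·131.25

6.6050 % ABV


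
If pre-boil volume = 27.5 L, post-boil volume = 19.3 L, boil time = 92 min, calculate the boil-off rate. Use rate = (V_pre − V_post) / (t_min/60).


rate = (27.5 − 19.3) / (92/60)

5.3478 L/hr


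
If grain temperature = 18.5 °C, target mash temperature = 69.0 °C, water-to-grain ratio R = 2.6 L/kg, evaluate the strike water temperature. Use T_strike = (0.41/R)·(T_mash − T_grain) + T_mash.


T_strike = (0.41/2.6)·(69.0 − 18.5) + 69.0

76.9635 °C


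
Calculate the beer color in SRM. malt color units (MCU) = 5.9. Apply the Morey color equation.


SRM = 1.4922 · MCU^0.6859
SRM = 1.4922 · 5.9^0.6859

5.0414 SRM


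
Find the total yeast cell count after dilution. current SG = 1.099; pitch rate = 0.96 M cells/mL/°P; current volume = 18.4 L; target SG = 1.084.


V_w = V·((SG_c−1)/(SG_t−1)−1);  °P = 259 − 259/SG_t;  cells = rate·(V+V_w)·°P
V_w = 18.4·((1.099−1)/(1.084−1)−1) = 3.2857
V_final = 18.4 + 3.2857 = 21.6857
°P = 259 − 259/1.084 = 20.0701
cells = 0.96·21.6857·20.0701

417.8253 billion cells


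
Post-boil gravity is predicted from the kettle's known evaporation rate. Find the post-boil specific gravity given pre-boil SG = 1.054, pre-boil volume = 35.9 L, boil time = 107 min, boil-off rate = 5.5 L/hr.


V_post = V_pre − rate·(t/60);  SG_post = 1 + (SG_pre−1)·V_pre/V_post
V_post = 35.9 − 5.5·(107/60) = 26.0917
SG_post = 1 + (1.054 − 1)·35.9/26.0917

1.0743


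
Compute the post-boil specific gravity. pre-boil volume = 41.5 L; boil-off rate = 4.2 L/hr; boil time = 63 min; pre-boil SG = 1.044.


V_post = V_pre − rate·(t/60);  SG_post = 1 + (SG_pre−1)·V_pre/V_post
V_post = 41.5 − 4.2·(63/60) = 37.0900
SG_post = 1 + (1.044 − 1)·41.5/37.0900

1.0492


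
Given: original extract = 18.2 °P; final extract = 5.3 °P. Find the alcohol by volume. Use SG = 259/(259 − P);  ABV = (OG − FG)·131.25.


OG = 259/(259 − 18.2) = 1.0756
FG = 259/(259 − 5.3) = 1.0209
ABV = (1.0756 − 1.0209)·131.25

7.1781 % ABV


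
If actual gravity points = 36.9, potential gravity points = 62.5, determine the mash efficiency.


efficiency = actual / potential × 100
efficiency = 36.9 / 62.5 × 100

59.0400 %


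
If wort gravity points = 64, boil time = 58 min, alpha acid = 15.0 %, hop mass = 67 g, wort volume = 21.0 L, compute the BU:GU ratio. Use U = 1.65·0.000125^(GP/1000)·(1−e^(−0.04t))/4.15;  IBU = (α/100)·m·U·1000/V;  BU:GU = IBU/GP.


U = 1.65·0.000125^(64/1000)·(1−e^(−0.04·58))/4.15 = 0.2017
IBU = (15.0/100)·67·0.2017·1000/21.0 = 96.5294
BU:GU = 96.5294/64

1.5083


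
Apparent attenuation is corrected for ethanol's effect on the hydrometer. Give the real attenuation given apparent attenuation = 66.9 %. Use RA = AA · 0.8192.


RA = 66.9 · 0.8192

54.8045 %


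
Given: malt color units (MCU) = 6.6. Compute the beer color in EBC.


SRM = 1.4922·MCU^0.6859;  EBC = SRM·1.97
SRM = 1.4922·6.6^0.6859 = 5.4444
EBC = 5.4444·1.97

10.7255 EBC


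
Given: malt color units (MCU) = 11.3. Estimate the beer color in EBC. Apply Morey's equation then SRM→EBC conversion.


SRM = 1.4922·MCU^0.6859;  EBC = SRM·1.97
SRM = 1.4922·11.3^0.6859 = 7.8729
EBC = 7.8729·1.97

15.5096 EBC


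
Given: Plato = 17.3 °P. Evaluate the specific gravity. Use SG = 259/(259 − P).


SG = 259/(259 − 17.3)

1.0716


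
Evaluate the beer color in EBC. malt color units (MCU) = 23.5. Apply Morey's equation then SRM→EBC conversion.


SRM = 1.4922·MCU^0.6859;  EBC = SRM·1.97
SRM = 1.4922·23.5^0.6859 = 13.0090
EBC = 13.0090·1.97

25.6276 EBC


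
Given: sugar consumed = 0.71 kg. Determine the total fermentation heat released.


Q = m_sugar · 590 kJ/kg
Q = 0.71 · 590

418.9000 kJ


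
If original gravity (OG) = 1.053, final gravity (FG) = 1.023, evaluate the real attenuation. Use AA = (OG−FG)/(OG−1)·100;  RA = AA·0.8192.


AA = (1.053 − 1.023)/(1.053 − 1)·100 = 56.6038
RA = 56.6038·0.8192

46.3698 %


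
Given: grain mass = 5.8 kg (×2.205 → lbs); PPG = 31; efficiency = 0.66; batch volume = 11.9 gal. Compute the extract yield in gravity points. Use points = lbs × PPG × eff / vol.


lbs = 5.8 × 2.205 = 12.7890
points = 12.7890 × 31 × 0.66 / 11.9

21.9885 points


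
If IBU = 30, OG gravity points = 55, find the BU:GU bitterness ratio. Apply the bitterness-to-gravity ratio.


BU:GU = IBU / OG_points
BU:GU = 30 / 55

0.5455


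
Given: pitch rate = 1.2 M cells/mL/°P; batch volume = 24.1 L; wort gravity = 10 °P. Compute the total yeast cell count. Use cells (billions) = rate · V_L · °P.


cells = 1.2 · 24.1 · 10

289.2000 billion cells


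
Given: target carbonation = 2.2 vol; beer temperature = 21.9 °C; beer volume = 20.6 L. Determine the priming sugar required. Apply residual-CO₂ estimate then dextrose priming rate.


residual = 14.695·(0.01821 + 0.09011·e^(−0.04·T));  sugar = (target − residual)·4.0·V
residual = 14.695·(0.01821 + 0.09011·e^(−0.04·21.9)) = 0.8190
sugar = (2.2 − 0.8190)·4.0·20.6

113.7912 g


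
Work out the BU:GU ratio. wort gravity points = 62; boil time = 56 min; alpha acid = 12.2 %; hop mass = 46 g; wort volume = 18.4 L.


U = 1.65·0.000125^(GP/1000)·(1−e^(−0.04t))/4.15;  IBU = (α/100)·m·U·1000/V;  BU:GU = IBU/GP
U = 1.65·0.000125^(62/1000)·(1−e^(−0.04·56))/4.15 = 0.2035
IBU = (12.2/100)·46·0.2035·1000/18.4 = 62.0667
BU:GU = 62.0667/62

1.0011


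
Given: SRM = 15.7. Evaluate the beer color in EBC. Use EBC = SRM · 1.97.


EBC = 15.7 · 1.97

30.9290 EBC


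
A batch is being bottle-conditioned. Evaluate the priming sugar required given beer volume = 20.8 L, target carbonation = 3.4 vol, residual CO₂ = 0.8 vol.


sugar = (target − residual)·4.0·V
sugar = (3.4 − 0.8)·4.0·20.8

216.3200 g


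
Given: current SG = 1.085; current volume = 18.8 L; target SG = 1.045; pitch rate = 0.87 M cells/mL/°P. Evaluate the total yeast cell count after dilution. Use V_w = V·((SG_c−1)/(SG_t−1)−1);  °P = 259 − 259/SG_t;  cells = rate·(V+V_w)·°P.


V_w = 18.8·((1.085−1)/(1.045−1)−1) = 16.7111
V_final = 18.8 + 16.7111 = 35.5111
°P = 259 − 259/1.045 = 11.1531
cells = 0.87·35.5111·11.1531

344.5716 billion cells


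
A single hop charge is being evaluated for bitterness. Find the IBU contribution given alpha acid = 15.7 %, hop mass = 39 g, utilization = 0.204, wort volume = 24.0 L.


IBU = (α/100)·mass·U·1000 / V
IBU = (15.7/100)·39·0.204·1000 / 24.0

52.0455 IBU


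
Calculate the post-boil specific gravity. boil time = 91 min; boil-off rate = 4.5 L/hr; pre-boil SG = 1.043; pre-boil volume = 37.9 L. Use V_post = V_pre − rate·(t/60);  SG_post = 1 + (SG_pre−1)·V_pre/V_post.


V_post = 37.9 − 4.5·(91/60) = 31.0750
SG_post = 1 + (1.043 − 1)·37.9/31.0750

1.0524


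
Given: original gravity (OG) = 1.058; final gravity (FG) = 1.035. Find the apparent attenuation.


AA = (OG − FG)/(OG − 1) · 100
AA = (1.058 − 1.035)/(1.058 − 1) · 100

39.6552 %


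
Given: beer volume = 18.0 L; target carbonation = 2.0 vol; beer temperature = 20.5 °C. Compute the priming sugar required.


residual = 14.695·(0.01821 + 0.09011·e^(−0.04·T));  sugar = (target − residual)·4.0·V
residual = 14.695·(0.01821 + 0.09011·e^(−0.04·20.5)) = 0.8508
sugar = (2.0 − 0.8508)·4.0·18.0

82.7423 g


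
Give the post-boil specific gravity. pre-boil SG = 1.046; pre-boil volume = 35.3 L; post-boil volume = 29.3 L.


SG_post = 1 + (SG_pre − 1)·V_pre/V_post
pts_pre = (1.046 − 1)·1000 = 46.0000
pts_post = 46.0000·35.3/29.3 = 55.4198
SG_post = 1 + 55.4198/1000

1.0554


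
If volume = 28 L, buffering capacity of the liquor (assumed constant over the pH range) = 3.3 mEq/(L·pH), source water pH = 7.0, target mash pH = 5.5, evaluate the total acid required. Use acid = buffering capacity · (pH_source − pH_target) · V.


acid = 3.3 · (7.0 − 5.5) · 28

138.6000 mEq


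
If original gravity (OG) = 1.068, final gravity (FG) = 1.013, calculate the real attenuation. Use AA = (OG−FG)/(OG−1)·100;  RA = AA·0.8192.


AA = (1.068 − 1.013)/(1.068 − 1)·100 = 80.8824
RA = 80.8824·0.8192

66.2588 %


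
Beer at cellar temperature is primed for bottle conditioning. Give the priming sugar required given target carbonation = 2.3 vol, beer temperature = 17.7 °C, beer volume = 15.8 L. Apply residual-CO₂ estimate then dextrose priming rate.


residual = 14.695·(0.01821 + 0.09011·e^(−0.04·T));  sugar = (target − residual)·4.0·V
residual = 14.695·(0.01821 + 0.09011·e^(−0.04·17.7)) = 0.9199
sugar = (2.3 − 0.9199)·4.0·15.8

87.2212 g


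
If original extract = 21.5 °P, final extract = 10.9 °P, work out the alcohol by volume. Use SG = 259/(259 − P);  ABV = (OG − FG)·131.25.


OG = 259/(259 − 21.5) = 1.0905
FG = 259/(259 − 10.9) = 1.0439
ABV = (1.0905 − 1.0439)·131.25

6.1153 % ABV


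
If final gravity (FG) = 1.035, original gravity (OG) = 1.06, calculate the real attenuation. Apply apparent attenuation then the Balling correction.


AA = (OG−FG)/(OG−1)·100;  RA = AA·0.8192
AA = (1.06 − 1.035)/(1.06 − 1)·100 = 41.6667
RA = 41.6667·0.8192

34.1333 %


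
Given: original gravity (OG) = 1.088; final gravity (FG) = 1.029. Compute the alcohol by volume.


ABV = (OG − FG) · 131.25
ABV = (1.088 − 1.029) · 131.25

7.7438 % ABV


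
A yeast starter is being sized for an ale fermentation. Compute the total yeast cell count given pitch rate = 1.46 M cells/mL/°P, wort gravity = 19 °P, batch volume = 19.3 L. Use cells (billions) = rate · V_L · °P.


cells = 1.46 · 19.3 · 19

535.3820 billion cells


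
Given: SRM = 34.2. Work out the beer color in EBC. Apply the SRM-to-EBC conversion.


EBC = SRM · 1.97
EBC = 34.2 · 1.97

67.3740 EBC


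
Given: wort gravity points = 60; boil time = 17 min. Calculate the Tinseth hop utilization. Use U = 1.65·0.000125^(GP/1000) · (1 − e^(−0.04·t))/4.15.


bigness = 1.65·0.000125^(60/1000) = 0.9623
boil_factor = (1 − e^(−0.04·17))/4.15 = 0.1189
U = 0.9623 · 0.1189

0.1144


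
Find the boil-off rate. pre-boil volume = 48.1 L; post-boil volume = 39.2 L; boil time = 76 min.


rate = (V_pre − V_post) / (t_min/60)
rate = (48.1 − 39.2) / (76/60)

7.0263 L/hr


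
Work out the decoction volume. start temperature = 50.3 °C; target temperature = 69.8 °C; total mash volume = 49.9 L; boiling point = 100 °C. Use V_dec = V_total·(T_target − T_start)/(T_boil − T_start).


V_dec = 49.9·(69.8 − 50.3)/(100 − 50.3)

19.5785 L


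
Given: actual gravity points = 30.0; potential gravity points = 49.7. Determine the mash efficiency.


efficiency = actual / potential × 100
efficiency = 30.0 / 49.7 × 100

60.3622 %


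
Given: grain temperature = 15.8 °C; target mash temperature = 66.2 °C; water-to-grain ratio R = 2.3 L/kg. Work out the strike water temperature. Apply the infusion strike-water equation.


T_strike = (0.41/R)·(T_mash − T_grain) + T_mash
T_strike = (0.41/2.3)·(66.2 − 15.8) + 66.2

75.1843 °C


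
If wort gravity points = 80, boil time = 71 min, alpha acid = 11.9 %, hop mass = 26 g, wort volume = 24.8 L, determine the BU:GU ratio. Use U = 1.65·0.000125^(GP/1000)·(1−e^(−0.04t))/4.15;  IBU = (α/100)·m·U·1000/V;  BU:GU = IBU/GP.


U = 1.65·0.000125^(80/1000)·(1−e^(−0.04·71))/4.15 = 0.1824
IBU = (11.9/100)·26·0.1824·1000/24.8 = 22.7568
BU:GU = 22.7568/80

0.2845


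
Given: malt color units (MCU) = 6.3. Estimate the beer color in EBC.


SRM = 1.4922·MCU^0.6859;  EBC = SRM·1.97
SRM = 1.4922·6.3^0.6859 = 5.2734
EBC = 5.2734·1.97

10.3887 EBC


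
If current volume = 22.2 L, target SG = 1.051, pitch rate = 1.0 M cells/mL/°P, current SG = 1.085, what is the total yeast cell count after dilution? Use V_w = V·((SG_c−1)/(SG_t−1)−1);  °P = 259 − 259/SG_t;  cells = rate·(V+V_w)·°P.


V_w = 22.2·((1.085−1)/(1.051−1)−1) = 14.8000
V_final = 22.2 + 14.8000 = 37.0000
°P = 259 − 259/1.051 = 12.5680
cells = 1.0·37.0000·12.5680

465.0171 billion cells


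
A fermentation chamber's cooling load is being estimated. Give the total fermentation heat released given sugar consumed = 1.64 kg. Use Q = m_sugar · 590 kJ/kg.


Q = 1.64 · 590

967.6000 kJ


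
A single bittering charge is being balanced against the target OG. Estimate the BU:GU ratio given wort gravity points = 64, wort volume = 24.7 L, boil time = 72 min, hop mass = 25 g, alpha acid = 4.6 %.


U = 1.65·0.000125^(GP/1000)·(1−e^(−0.04t))/4.15;  IBU = (α/100)·m·U·1000/V;  BU:GU = IBU/GP
U = 1.65·0.000125^(64/1000)·(1−e^(−0.04·72))/4.15 = 0.2111
IBU = (4.6/100)·25·0.2111·1000/24.7 = 9.8299
BU:GU = 9.8299/64

0.1536


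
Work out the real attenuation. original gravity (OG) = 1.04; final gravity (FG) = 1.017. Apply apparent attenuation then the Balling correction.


AA = (OG−FG)/(OG−1)·100;  RA = AA·0.8192
AA = (1.04 − 1.017)/(1.04 − 1)·100 = 57.5000
RA = 57.5000·0.8192

47.1040 %


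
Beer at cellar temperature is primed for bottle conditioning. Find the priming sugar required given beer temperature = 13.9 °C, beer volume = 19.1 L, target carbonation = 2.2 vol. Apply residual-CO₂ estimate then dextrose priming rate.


residual = 14.695·(0.01821 + 0.09011·e^(−0.04·T));  sugar = (target − residual)·4.0·V
residual = 14.695·(0.01821 + 0.09011·e^(−0.04·13.9)) = 1.0270
sugar = (2.2 − 1.0270)·4.0·19.1

89.6169 g


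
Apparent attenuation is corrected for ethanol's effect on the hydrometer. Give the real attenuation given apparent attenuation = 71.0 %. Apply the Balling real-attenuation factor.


RA = AA · 0.8192
RA = 71.0 · 0.8192

58.1632 %


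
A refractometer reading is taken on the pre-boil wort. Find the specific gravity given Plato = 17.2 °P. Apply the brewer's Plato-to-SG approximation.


SG = 259/(259 − P)
SG = 259/(259 − 17.2)

1.0711


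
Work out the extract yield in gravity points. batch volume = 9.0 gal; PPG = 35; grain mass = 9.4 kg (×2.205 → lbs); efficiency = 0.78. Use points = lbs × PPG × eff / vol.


lbs = 9.4 × 2.205 = 20.7270
points = 20.7270 × 35 × 0.78 / 9.0

62.8719 points


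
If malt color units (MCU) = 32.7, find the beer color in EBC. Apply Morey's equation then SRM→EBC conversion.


SRM = 1.4922·MCU^0.6859;  EBC = SRM·1.97
SRM = 1.4922·32.7^0.6859 = 16.3176
EBC = 16.3176·1.97

32.1456 EBC


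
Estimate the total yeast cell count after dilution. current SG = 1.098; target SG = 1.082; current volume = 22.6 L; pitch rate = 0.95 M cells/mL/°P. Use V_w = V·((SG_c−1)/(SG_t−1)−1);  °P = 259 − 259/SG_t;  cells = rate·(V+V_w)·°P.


V_w = 22.6·((1.098−1)/(1.082−1)−1) = 4.4098
V_final = 22.6 + 4.4098 = 27.0098
°P = 259 − 259/1.082 = 19.6285
cells = 0.95·27.0098·19.6285

503.6521 billion cells


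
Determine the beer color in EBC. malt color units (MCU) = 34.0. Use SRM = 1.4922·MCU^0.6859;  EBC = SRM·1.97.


SRM = 1.4922·34.0^0.6859 = 16.7598
EBC = 16.7598·1.97

33.0168 EBC


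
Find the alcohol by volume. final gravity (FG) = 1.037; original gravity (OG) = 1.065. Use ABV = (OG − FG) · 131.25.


ABV = (1.065 − 1.037) · 131.25

3.6750 % ABV


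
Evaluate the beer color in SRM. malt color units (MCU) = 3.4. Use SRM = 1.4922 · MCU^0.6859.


SRM = 1.4922 · 3.4^0.6859

3.4544 SRM


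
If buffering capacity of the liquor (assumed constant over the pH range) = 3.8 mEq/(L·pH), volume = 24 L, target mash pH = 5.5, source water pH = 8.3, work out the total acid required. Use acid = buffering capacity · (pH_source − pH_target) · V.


acid = 3.8 · (8.3 − 5.5) · 24

255.3600 mEq


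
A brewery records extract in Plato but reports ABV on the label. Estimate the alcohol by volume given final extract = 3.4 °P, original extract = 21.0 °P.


SG = 259/(259 − P);  ABV = (OG − FG)·131.25
OG = 259/(259 − 21.0) = 1.0882
FG = 259/(259 − 3.4) = 1.0133
ABV = (1.0882 − 1.0133)·131.25

9.8350 % ABV


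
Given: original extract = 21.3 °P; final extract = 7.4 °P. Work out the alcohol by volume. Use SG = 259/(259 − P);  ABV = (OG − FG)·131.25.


OG = 259/(259 − 21.3) = 1.0896
FG = 259/(259 − 7.4) = 1.0294
ABV = (1.0896 − 1.0294)·131.25

7.9009 % ABV


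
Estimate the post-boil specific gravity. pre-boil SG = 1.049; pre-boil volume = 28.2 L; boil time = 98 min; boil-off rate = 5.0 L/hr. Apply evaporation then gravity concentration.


V_post = V_pre − rate·(t/60);  SG_post = 1 + (SG_pre−1)·V_pre/V_post
V_post = 28.2 − 5.0·(98/60) = 20.0333
SG_post = 1 + (1.049 − 1)·28.2/20.0333

1.0690


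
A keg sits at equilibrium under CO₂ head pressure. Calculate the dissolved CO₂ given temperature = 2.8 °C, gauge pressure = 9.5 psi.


vols = (P + 14.695)·(0.01821 + 0.09011·e^(−0.04·T))
vols = (9.5 + 14.695)·(0.01821 + 0.09011·e^(−0.04·2.8))

2.3898 volumes


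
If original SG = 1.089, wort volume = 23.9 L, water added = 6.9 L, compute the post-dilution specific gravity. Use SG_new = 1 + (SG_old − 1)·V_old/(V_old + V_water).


pts = (1.089 − 1)·1000·23.9/(23.9 + 6.9) = 69.0617
SG_new = 1 + 69.0617/1000

1.0691


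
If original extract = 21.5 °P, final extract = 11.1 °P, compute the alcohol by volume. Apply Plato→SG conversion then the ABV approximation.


SG = 259/(259 − P);  ABV = (OG − FG)·131.25
OG = 259/(259 − 21.5) = 1.0905
FG = 259/(259 − 11.1) = 1.0448
ABV = (1.0905 − 1.0448)·131.25

6.0047 % ABV


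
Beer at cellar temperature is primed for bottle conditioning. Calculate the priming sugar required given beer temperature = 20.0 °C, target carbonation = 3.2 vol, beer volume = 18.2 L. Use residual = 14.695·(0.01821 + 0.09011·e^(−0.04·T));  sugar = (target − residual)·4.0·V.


residual = 14.695·(0.01821 + 0.09011·e^(−0.04·20.0)) = 0.8626
sugar = (3.2 − 0.8626)·4.0·18.2

170.1640 g


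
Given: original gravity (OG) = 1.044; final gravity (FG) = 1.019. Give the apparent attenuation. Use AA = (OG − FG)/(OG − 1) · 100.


AA = (1.044 − 1.019)/(1.044 − 1) · 100

56.8182 %


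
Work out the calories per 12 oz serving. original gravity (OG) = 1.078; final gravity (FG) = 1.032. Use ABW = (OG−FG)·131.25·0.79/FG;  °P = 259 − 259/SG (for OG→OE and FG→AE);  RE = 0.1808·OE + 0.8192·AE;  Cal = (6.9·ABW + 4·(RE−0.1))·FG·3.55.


ABW = (1.078 − 1.032)·131.25·0.79/1.032 = 4.6217
OE = 259 − 259/1.078 = 18.7403 °P
AE = 259 − 259/1.032 = 8.0310 °P
RE = 0.1808·18.7403 + 0.8192·8.0310 = 9.9672 °P
Cal = (6.9·4.6217 + 4·(9.9672−0.1))·1.032·3.55

261.4305 kcal


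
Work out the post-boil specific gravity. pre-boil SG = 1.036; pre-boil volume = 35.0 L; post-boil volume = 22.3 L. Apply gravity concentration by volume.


SG_post = 1 + (SG_pre − 1)·V_pre/V_post
pts_pre = (1.036 − 1)·1000 = 36.0000
pts_post = 36.0000·35.0/22.3 = 56.5022
SG_post = 1 + 56.5022/1000

1.0565
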